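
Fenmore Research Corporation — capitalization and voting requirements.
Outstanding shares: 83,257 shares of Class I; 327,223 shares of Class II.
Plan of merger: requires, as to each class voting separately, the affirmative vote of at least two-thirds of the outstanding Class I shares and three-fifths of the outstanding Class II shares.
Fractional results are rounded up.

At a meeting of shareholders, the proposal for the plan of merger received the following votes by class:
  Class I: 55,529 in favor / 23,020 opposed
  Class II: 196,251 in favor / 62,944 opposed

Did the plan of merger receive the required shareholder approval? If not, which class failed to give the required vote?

Class I: 2/3 of 83257 = 55504.67, rounded up to 55505; 55,505 required, 55,529 in favor — approved.
Class II: 3/5 of 327223 = 196333.80, rounded up to 196334; 196,334 required, 196,251 in favor — not approved.

Not approved — the Class II shares did not give the required vote.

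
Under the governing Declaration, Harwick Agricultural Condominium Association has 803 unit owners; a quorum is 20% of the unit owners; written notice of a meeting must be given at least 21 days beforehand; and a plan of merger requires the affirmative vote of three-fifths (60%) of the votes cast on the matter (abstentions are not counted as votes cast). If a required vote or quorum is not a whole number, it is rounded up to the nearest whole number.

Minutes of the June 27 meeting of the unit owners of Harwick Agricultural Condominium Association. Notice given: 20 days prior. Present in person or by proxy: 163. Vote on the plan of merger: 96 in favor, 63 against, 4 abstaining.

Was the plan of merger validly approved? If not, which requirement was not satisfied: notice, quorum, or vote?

Notice: 20 days given; 21 required. Not satisfied.
Quorum: 20% of 803 = 160.60, rounded up to 161; 163 present. Satisfied.
Vote: requires three-fifths of the votes cast (163 − 4 abstaining = 159); 3/5 of 159 = 95.40, rounded up to 96, so 96 needed; 96 in favor. Satisfied.

Invalid — notice requirement not satisfied.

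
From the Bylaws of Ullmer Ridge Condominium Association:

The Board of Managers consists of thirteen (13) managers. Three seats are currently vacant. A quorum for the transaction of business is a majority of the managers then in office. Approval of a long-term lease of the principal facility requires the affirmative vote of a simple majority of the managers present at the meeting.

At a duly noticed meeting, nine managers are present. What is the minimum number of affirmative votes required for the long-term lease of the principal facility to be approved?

The long-term lease of the principal facility requires a majority of the managers present (9).
A majority of 9 is 5.

5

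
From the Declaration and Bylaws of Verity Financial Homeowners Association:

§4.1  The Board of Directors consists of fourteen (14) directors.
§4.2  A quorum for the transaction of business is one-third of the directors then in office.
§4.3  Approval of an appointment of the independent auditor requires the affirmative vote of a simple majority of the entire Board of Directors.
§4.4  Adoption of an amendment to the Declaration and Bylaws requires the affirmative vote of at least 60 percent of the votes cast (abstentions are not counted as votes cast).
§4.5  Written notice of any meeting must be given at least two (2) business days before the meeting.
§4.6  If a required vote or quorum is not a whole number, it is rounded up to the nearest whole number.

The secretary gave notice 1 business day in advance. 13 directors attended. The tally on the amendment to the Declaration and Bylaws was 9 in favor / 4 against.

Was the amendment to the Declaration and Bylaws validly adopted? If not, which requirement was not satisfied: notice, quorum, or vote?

Notice: 1 business day given; 2 required (1 < 2). Not satisfied.
Quorum: 13 present; quorum is 5. Satisfied.
Vote: the amendment to the Declaration and Bylaws requires three-fifths of the votes cast (13). 3/5 of 13 = 7.80, rounded up to 8, so 8 affirmative votes are needed; 9 voted in favor. Satisfied.

Invalid — notice requirement not satisfied.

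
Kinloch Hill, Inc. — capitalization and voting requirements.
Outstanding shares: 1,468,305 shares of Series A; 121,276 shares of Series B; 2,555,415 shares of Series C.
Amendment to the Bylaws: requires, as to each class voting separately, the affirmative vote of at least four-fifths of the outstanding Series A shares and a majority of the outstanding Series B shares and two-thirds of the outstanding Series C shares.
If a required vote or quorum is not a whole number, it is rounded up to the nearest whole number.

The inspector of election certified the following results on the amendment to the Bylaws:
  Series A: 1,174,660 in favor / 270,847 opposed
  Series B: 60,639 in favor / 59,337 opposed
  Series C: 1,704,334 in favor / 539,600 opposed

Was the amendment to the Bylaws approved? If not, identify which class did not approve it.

Series A: 4/5 of 1468305 = 1174644; 1,174,644 required, 1,174,660 in favor — approved.
Series B: a majority of 121276 is 60639; 60,639 required, 60,639 in favor — approved.
Series C: 2/3 of 2555415 = 1703610; 1,703,610 required, 1,704,334 in favor — approved.

Approved — every class gave the required vote.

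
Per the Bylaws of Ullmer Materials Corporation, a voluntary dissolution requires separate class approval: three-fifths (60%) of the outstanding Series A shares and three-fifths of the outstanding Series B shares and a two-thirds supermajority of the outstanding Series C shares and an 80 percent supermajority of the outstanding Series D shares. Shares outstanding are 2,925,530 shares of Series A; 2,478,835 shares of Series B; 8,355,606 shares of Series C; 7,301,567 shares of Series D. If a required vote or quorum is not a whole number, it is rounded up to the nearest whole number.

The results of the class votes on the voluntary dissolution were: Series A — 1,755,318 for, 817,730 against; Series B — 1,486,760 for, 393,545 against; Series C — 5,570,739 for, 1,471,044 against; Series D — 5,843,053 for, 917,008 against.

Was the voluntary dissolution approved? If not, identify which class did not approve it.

Series A: 3/5 of 2925530 = 1755318; 1,755,318 required, 1,755,318 in favor — approved.
Series B: 3/5 of 2478835 = 1487301; 1,487,301 required, 1,486,760 in favor — not approved.
Series C: 2/3 of 8355606 = 5570404; 5,570,404 required, 5,570,739 in favor — approved.
Series D: 4/5 of 7301567 = 5841253.60, rounded up to 5841254; 5,841,254 required, 5,843,053 in favor — approved.

Not approved — the Series B shares did not give the required vote.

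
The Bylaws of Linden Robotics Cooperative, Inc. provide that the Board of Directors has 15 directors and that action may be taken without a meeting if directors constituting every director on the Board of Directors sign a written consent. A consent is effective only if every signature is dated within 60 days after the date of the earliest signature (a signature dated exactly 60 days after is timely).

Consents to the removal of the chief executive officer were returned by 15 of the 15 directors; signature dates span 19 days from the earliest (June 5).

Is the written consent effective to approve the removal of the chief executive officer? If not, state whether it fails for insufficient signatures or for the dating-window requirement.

Signatures required: every one of 15 — unanimous means all 15, so 15 needed; 15 signed. Sufficient.
Dating window: the latest signature is 19 days after the earliest; the limit is 60 days. Within the window.

Effective — both the signature and dating-window requirements are satisfied.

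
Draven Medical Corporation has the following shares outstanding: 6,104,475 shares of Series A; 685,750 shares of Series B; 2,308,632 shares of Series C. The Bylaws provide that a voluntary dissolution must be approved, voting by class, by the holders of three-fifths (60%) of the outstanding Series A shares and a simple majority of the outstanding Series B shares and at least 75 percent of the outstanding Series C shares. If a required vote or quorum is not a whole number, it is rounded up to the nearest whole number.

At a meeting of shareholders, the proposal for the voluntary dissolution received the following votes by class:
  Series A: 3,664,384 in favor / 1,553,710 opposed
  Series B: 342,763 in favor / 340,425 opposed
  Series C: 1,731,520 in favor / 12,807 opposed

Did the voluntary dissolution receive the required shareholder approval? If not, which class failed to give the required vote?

Series A: 3/5 of 6104475 = 3662685; 3,662,685 required, 3,664,384 in favor — approved.
Series B: a majority of 685750 is 342876; 342,876 required, 342,763 in favor — not approved.
Series C: 3/4 of 2308632 = 1731474; 1,731,474 required, 1,731,520 in favor — approved.

Not approved — the Series B shares did not give the required vote.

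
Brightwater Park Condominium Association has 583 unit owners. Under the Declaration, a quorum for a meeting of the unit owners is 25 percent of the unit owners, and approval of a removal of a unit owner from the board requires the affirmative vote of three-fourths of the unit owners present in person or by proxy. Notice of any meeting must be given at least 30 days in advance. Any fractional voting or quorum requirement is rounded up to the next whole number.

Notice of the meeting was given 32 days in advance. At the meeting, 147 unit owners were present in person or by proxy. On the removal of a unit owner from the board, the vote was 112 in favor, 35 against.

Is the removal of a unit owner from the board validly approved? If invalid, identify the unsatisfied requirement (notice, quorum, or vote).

Valid — all requirements satisfied.

Notice: 32 days given; 30 required. Satisfied.
Quorum: 25% of 583 = 145.75, rounded up to 146; 147 present. Satisfied.
Vote: requires three-fourths of those present (147); 3/4 of 147 = 110.25, rounded up to 111, so 111 needed; 112 in favor. Satisfied.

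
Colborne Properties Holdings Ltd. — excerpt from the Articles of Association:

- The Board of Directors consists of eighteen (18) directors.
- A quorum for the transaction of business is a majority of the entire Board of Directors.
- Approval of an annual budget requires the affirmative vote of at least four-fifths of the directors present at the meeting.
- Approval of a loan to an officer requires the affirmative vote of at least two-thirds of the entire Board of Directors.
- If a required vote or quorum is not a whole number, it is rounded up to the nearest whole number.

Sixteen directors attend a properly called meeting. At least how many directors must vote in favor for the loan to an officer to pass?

12

The loan to an officer requires two-thirds of the entire Board of Directors (18).
2/3 of 18 = 12.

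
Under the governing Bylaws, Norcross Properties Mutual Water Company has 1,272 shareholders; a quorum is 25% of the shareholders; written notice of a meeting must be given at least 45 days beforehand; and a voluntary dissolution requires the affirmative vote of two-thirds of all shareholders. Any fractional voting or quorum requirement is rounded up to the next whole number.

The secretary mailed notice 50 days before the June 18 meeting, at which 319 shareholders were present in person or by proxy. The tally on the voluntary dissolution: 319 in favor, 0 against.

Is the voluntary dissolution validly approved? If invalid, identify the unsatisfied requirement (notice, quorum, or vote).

Notice: 50 days given; 45 required. Satisfied.
Quorum: 25% of 1,272 = 318; 319 present. Satisfied.
Vote: requires two-thirds of all shareholders (1,272); 2/3 of 1272 = 848, so 848 needed; 319 in favor. Not satisfied.

Invalid — vote requirement not satisfied.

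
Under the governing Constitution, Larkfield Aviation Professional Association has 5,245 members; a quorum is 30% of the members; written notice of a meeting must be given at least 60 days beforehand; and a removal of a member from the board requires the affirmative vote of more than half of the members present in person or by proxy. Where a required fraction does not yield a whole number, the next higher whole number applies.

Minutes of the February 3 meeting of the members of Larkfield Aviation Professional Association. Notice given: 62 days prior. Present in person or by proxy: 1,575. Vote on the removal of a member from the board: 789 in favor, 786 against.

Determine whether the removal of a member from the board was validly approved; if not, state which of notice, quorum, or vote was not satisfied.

Valid — all requirements satisfied.

Notice: 62 days given; 60 required. Satisfied.
Quorum: 30% of 5,245 = 1,573.50, rounded up to 1,574; 1,575 present. Satisfied.
Vote: requires a majority of those present (1,575); a majority of 1575 is 788, so 788 needed; 789 in favor. Satisfied.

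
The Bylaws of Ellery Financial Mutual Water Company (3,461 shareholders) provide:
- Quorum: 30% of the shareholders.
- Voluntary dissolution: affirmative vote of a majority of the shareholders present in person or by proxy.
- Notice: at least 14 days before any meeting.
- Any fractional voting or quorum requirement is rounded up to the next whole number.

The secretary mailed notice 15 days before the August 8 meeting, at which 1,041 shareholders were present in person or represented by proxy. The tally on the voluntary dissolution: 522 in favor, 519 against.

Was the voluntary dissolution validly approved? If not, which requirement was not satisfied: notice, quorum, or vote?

Valid — all requirements satisfied.

Notice: 15 days given; 14 required. Satisfied.
Quorum: 30% of 3,461 = 1,038.30, rounded up to 1,039; 1,041 present. Satisfied.
Vote: requires a majority of those present (1,041); a majority of 1041 is 521, so 521 needed; 522 in favor. Satisfied.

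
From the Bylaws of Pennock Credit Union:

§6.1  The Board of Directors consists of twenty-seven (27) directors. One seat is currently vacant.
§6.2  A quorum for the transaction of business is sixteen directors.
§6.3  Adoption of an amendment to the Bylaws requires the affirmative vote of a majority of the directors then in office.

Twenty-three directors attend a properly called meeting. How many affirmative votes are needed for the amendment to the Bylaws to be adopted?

The amendment to the Bylaws requires a majority of the directors then in office (26).
A majority of 26 is 14.

14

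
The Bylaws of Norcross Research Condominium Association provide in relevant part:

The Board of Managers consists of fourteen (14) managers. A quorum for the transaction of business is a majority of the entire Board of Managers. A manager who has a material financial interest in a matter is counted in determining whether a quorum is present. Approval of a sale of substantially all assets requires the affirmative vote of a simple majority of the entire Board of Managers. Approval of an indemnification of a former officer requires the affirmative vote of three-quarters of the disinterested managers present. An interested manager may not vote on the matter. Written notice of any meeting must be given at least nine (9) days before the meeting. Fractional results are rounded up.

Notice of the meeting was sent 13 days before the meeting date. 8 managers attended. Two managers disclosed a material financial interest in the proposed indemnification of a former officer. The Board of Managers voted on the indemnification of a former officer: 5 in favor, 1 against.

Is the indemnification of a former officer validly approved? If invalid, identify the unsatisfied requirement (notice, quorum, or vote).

Notice: 13 days given; 9 required (13 ≥ 9). Satisfied.
Quorum: 8 present (interested managers count toward quorum); quorum is 8. Satisfied.
Vote: the indemnification of a former officer requires three-fourths of the disinterested managers present (8 − 2 = 6). 3/4 of 6 = 4.50, rounded up to 5, so 5 affirmative votes are needed; 5 voted in favor. Satisfied.

Valid — all requirements satisfied.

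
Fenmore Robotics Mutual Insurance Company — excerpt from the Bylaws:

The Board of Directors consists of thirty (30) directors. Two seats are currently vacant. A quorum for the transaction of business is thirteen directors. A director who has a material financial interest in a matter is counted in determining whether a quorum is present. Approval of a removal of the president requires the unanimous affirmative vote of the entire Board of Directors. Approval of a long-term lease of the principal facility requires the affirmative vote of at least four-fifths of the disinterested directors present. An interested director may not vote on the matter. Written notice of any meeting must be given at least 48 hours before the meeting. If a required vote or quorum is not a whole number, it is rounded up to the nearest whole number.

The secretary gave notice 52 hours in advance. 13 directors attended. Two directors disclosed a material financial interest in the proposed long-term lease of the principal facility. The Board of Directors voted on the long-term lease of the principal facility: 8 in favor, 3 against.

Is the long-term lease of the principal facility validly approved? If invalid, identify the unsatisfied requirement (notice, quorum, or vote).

Notice: 52 hours given; 48 required (52 ≥ 48). Satisfied.
Quorum: 13 present (interested directors count toward quorum); quorum is 13. Satisfied.
Vote: the long-term lease of the principal facility requires four-fifths of the disinterested directors present (13 − 2 = 11). 4/5 of 11 = 8.80, rounded up to 9, so 9 affirmative votes are needed; 8 voted in favor. Not satisfied.

Invalid — vote requirement not satisfied.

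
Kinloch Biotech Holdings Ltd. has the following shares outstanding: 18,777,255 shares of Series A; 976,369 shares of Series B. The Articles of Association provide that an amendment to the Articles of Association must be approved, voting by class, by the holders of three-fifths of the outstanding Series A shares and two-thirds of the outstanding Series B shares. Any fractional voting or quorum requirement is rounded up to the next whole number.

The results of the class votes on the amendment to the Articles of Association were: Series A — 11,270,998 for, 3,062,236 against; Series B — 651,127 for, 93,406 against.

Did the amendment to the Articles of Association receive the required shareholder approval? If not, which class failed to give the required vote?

Series A: 3/5 of 18777255 = 11266353; 11,266,353 required, 11,270,998 in favor — approved.
Series B: 2/3 of 976369 = 650912.67, rounded up to 650913; 650,913 required, 651,127 in favor — approved.

Approved — every class gave the required vote.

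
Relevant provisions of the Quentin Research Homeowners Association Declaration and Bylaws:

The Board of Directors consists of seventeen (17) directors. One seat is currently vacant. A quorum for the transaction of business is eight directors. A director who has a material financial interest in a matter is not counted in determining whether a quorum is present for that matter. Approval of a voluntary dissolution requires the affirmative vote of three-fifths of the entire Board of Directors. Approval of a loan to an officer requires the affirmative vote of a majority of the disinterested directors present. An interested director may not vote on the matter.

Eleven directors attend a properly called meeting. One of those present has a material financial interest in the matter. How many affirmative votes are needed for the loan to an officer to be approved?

The loan to an officer requires a majority of the disinterested directors present (11 − 1 = 10).
A majority of 10 is 6.

6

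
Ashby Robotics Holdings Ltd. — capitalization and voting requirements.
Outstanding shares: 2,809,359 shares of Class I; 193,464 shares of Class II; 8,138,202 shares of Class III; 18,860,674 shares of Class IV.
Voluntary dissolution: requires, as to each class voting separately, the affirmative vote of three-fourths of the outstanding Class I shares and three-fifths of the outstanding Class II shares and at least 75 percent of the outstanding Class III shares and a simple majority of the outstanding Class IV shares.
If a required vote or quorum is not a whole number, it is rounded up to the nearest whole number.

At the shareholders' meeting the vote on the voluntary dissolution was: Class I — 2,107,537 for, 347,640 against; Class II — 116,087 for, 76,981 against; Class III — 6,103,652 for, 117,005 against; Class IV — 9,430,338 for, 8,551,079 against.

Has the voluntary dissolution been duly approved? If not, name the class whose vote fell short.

Approved — every class gave the required vote.

Class I: 3/4 of 2809359 = 2107019.25, rounded up to 2107020; 2,107,020 required, 2,107,537 in favor — approved.
Class II: 3/5 of 193464 = 116078.40, rounded up to 116079; 116,079 required, 116,087 in favor — approved.
Class III: 3/4 of 8138202 = 6103651.50, rounded up to 6103652; 6,103,652 required, 6,103,652 in favor — approved.
Class IV: a majority of 18860674 is 9430338; 9,430,338 required, 9,430,338 in favor — approved.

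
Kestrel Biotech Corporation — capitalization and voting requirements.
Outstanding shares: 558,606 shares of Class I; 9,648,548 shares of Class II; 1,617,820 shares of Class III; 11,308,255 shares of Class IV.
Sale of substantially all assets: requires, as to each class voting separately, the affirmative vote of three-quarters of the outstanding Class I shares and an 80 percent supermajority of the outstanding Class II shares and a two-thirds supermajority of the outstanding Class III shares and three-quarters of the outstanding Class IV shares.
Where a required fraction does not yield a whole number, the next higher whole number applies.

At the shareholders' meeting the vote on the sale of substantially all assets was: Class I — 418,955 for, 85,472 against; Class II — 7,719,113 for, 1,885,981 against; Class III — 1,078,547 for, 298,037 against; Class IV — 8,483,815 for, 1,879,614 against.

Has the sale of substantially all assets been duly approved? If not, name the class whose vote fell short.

Class I: 3/4 of 558606 = 418954.50, rounded up to 418955; 418,955 required, 418,955 in favor — approved.
Class II: 4/5 of 9648548 = 7718838.40, rounded up to 7718839; 7,718,839 required, 7,719,113 in favor — approved.
Class III: 2/3 of 1617820 = 1078546.67, rounded up to 1078547; 1,078,547 required, 1,078,547 in favor — approved.
Class IV: 3/4 of 11308255 = 8481191.25, rounded up to 8481192; 8,481,192 required, 8,483,815 in favor — approved.

Approved — every class gave the required vote.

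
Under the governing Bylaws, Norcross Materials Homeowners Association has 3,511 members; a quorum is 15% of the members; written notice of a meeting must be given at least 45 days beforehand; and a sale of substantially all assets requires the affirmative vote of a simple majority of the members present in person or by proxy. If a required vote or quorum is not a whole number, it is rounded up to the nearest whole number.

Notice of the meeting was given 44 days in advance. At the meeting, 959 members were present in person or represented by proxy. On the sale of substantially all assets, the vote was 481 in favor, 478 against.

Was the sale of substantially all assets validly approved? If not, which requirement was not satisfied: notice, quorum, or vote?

Notice: 44 days given; 45 required. Not satisfied.
Quorum: 15% of 3,511 = 526.65, rounded up to 527; 959 present. Satisfied.
Vote: requires a majority of those present (959); a majority of 959 is 480, so 480 needed; 481 in favor. Satisfied.

Invalid — notice requirement not satisfied.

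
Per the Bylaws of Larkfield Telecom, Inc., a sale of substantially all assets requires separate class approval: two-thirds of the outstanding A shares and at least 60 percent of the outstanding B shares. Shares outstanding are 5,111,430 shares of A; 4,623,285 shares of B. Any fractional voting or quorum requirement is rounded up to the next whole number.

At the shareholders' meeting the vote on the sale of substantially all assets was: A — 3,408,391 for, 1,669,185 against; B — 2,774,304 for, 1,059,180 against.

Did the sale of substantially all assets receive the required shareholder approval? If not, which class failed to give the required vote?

A: 2/3 of 5111430 = 3407620; 3,407,620 required, 3,408,391 in favor — approved.
B: 3/5 of 4623285 = 2773971; 2,773,971 required, 2,774,304 in favor — approved.

Approved — every class gave the required vote.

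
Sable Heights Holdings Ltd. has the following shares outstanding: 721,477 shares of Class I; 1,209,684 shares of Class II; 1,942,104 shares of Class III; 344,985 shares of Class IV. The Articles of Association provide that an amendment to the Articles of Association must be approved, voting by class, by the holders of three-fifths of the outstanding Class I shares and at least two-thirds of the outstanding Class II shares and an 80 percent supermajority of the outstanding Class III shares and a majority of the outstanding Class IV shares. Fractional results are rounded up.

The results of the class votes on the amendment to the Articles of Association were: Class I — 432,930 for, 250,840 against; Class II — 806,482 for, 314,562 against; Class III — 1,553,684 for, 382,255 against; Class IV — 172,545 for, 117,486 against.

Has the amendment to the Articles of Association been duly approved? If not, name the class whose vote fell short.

Approved — every class gave the required vote.

Class I: 3/5 of 721477 = 432886.20, rounded up to 432887; 432,887 required, 432,930 in favor — approved.
Class II: 2/3 of 1209684 = 806456; 806,456 required, 806,482 in favor — approved.
Class III: 4/5 of 1942104 = 1553683.20, rounded up to 1553684; 1,553,684 required, 1,553,684 in favor — approved.
Class IV: a majority of 344985 is 172493; 172,493 required, 172,545 in favor — approved.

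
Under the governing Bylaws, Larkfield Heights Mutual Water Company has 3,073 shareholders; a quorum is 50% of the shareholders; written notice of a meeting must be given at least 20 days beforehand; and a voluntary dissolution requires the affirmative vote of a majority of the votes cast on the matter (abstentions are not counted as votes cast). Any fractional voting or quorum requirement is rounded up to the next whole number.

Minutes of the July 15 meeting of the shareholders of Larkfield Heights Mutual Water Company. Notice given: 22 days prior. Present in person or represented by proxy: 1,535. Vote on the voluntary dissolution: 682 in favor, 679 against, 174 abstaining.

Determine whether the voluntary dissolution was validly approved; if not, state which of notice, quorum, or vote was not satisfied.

Notice: 22 days given; 20 required. Satisfied.
Quorum: 50% of 3,073 = 1,536.50, rounded up to 1,537; 1,535 present. Not satisfied.
Vote: requires a majority of the votes cast (1,535 − 174 abstaining = 1,361); a majority of 1361 is 681, so 681 needed; 682 in favor. Satisfied.

Invalid — quorum requirement not satisfied.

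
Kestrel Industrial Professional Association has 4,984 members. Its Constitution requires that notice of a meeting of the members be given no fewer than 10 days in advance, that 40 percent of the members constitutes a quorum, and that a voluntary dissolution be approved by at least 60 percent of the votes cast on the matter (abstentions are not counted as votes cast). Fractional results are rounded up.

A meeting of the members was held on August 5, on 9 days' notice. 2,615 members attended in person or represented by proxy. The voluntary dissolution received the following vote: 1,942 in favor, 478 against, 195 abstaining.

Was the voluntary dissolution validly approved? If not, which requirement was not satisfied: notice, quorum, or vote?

Notice: 9 days given; 10 required. Not satisfied.
Quorum: 40% of 4,984 = 1,993.60, rounded up to 1,994; 2,615 present. Satisfied.
Vote: requires three-fifths of the votes cast (2,615 − 195 abstaining = 2,420); 3/5 of 2420 = 1452, so 1,452 needed; 1,942 in favor. Satisfied.

Invalid — notice requirement not satisfied.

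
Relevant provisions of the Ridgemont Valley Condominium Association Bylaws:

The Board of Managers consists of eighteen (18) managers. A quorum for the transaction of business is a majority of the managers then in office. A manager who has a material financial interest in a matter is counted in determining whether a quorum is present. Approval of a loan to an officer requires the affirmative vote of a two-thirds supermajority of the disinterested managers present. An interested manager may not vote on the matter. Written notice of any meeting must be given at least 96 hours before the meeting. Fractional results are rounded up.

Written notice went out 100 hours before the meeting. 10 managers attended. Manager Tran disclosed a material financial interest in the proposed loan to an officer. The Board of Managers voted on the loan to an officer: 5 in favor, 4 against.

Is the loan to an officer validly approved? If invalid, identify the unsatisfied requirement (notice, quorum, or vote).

Invalid — vote requirement not satisfied.

Notice: 100 hours given; 96 required (100 ≥ 96). Satisfied.
Quorum: 10 present (interested managers count toward quorum); quorum is 10. Satisfied.
Vote: the loan to an officer requires two-thirds of the disinterested managers present (10 − 1 = 9). 2/3 of 9 = 6, so 6 affirmative votes are needed; 5 voted in favor. Not satisfied.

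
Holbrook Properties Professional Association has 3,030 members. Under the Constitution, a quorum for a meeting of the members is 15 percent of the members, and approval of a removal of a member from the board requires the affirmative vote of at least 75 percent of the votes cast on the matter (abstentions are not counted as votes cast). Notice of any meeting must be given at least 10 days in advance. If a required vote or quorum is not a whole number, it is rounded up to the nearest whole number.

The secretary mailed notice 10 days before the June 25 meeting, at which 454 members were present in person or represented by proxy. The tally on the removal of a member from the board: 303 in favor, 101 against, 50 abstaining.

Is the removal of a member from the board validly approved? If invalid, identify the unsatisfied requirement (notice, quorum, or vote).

Notice: 10 days given; 10 required. Satisfied.
Quorum: 15% of 3,030 = 454.50, rounded up to 455; 454 present. Not satisfied.
Vote: requires three-fourths of the votes cast (454 − 50 abstaining = 404); 3/4 of 404 = 303, so 303 needed; 303 in favor. Satisfied.

Invalid — quorum requirement not satisfied.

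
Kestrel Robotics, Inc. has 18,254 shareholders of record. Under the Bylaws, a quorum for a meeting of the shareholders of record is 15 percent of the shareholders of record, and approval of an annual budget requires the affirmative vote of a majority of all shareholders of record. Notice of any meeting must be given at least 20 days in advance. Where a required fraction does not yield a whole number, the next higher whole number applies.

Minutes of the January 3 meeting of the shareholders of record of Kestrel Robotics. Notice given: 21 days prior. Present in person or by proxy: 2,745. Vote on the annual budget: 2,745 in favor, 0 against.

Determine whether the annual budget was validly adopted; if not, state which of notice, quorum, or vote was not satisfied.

Invalid — vote requirement not satisfied.

Notice: 21 days given; 20 required. Satisfied.
Quorum: 15% of 18,254 = 2,738.10, rounded up to 2,739; 2,745 present. Satisfied.
Vote: requires a majority of all shareholders of record (18,254); a majority of 18254 is 9128, so 9,128 needed; 2,745 in favor. Not satisfied.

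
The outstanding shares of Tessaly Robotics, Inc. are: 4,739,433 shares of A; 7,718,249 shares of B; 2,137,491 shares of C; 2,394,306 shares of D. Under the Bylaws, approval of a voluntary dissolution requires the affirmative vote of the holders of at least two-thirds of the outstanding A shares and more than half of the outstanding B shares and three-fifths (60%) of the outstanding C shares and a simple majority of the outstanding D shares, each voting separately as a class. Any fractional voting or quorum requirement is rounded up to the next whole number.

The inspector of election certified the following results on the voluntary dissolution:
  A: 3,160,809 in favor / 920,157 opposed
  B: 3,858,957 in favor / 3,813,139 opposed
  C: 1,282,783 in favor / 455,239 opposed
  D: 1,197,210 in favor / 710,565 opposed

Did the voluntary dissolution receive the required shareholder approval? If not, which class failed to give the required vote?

Not approved — the B shares did not give the required vote.

A: 2/3 of 4739433 = 3159622; 3,159,622 required, 3,160,809 in favor — approved.
B: a majority of 7718249 is 3859125; 3,859,125 required, 3,858,957 in favor — not approved.
C: 3/5 of 2137491 = 1282494.60, rounded up to 1282495; 1,282,495 required, 1,282,783 in favor — approved.
D: a majority of 2394306 is 1197154; 1,197,154 required, 1,197,210 in favor — approved.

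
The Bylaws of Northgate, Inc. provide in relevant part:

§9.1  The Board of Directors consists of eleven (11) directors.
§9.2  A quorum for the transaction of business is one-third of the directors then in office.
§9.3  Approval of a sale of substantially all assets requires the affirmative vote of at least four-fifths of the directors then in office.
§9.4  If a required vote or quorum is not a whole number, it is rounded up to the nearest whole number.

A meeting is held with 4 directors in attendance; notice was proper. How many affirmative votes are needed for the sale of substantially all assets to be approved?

9

The sale of substantially all assets requires four-fifths of the directors then in office (11).
4/5 of 11 = 8.80, rounded up to 9.
(Only 4 can vote, so the sale of substantially all assets cannot pass at this meeting, but the required vote is still 9.)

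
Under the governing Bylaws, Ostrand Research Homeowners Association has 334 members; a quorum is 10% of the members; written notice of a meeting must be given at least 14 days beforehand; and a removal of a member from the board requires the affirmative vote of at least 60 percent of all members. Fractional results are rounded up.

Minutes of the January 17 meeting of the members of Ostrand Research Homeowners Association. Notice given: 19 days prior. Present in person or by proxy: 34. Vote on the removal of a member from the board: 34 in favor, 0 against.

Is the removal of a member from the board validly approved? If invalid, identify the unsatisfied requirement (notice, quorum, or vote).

Invalid — vote requirement not satisfied.

Notice: 19 days given; 14 required. Satisfied.
Quorum: 10% of 334 = 33.40, rounded up to 34; 34 present. Satisfied.
Vote: requires three-fifths of all members (334); 3/5 of 334 = 200.40, rounded up to 201, so 201 needed; 34 in favor. Not satisfied.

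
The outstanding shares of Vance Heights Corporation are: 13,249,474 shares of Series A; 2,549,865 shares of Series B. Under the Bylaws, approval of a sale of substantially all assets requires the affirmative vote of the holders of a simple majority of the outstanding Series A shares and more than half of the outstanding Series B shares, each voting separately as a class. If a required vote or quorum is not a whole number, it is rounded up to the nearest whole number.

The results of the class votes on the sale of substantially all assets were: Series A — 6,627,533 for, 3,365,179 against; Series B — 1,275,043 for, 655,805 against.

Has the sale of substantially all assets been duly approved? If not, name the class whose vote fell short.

Series A: a majority of 13249474 is 6624738; 6,624,738 required, 6,627,533 in favor — approved.
Series B: a majority of 2549865 is 1274933; 1,274,933 required, 1,275,043 in favor — approved.

Approved — every class gave the required vote.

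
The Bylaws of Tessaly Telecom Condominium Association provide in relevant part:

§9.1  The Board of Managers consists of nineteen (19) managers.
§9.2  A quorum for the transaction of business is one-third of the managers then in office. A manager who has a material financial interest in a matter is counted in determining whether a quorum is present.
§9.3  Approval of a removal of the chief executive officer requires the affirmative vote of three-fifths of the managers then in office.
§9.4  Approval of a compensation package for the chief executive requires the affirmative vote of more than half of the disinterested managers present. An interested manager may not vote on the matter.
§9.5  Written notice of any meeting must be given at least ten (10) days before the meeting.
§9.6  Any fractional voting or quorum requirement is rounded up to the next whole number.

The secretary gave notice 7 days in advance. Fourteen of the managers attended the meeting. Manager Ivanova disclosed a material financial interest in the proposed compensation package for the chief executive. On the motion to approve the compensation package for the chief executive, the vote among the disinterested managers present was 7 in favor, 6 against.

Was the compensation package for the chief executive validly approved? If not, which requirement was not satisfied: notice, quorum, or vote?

Notice: 7 days given; 10 required (7 < 10). Not satisfied.
Quorum: 14 present (interested managers count toward quorum); quorum is 7. Satisfied.
Vote: the compensation package for the chief executive requires a majority of the disinterested managers present (14 − 1 = 13). A majority of 13 is 7, so 7 affirmative votes are needed; 7 voted in favor. Satisfied.

Invalid — notice requirement not satisfied.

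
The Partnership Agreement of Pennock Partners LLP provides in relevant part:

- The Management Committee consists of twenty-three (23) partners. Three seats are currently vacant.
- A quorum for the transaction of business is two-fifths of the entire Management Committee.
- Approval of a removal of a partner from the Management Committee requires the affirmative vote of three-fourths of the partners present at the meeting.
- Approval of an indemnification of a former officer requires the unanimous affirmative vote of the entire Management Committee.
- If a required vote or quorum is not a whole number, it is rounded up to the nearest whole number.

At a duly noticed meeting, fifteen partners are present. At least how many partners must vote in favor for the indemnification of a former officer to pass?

The indemnification of a former officer requires the unanimous vote of the entire Management Committee (23).
Unanimous means all 23.
(Only 15 can vote, so the indemnification of a former officer cannot pass at this meeting, but the required vote is still 23.)

23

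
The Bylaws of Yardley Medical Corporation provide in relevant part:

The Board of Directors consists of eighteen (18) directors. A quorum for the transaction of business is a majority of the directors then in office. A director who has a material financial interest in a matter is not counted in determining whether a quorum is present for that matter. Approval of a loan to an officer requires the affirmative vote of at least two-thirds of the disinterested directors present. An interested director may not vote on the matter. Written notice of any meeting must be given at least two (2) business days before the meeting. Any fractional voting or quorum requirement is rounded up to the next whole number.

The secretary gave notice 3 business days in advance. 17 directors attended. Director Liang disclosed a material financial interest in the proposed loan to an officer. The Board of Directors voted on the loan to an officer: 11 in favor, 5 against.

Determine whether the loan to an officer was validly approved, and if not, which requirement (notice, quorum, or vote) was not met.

Valid — all requirements satisfied.

Notice: 3 business days given; 2 required (3 ≥ 2). Satisfied.
Quorum: 17 present, but the 1 interested director does not count, leaving 16. Quorum is 10. Satisfied.
Vote: the loan to an officer requires two-thirds of the disinterested directors present (17 − 1 = 16). 2/3 of 16 = 10.67, rounded up to 11, so 11 affirmative votes are needed; 11 voted in favor. Satisfied.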